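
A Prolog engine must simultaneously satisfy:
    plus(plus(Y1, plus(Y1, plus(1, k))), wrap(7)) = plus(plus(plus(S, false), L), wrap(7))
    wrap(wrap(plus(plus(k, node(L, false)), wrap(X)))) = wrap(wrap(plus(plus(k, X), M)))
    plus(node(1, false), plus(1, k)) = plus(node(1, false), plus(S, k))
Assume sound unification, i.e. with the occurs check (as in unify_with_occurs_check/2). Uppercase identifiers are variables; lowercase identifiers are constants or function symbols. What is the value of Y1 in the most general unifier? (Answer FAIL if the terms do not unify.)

Decompose plus/2: plus(Y1, plus(Y1, plus(1, k))) = plus(plus(S, false), L),  wrap(7) = wrap(7).
Decompose plus/2: Y1 = plus(S, false),  plus(Y1, plus(1, k)) = L.
Bind Y1 := plus(S, false); substituting into the one remaining equation that mentions Y1 gives: plus(plus(S, false), plus(1, k)) = L.
Bind L := plus(plus(S, false), plus(1, k)); substituting into the one remaining equation that mentions L gives: wrap(wrap(plus(plus(k, node(plus(plus(S, false), plus(1, k)), false)), wrap(X)))) = wrap(wrap(plus(plus(k, X), M))).
Delete trivial equation wrap(7) = wrap(7).
Decompose wrap/1: wrap(plus(plus(k, node(plus(plus(S, false), plus(1, k)), false)), wrap(X))) = wrap(plus(plus(k, X), M)).
Decompose wrap/1: plus(plus(k, node(plus(plus(S, false), plus(1, k)), false)), wrap(X)) = plus(plus(k, X), M).
Decompose plus/2: plus(k, node(plus(plus(S, false), plus(1, k)), false)) = plus(k, X),  wrap(X) = M.
Decompose plus/2: k = k,  node(plus(plus(S, false), plus(1, k)), false) = X.
Delete trivial equation k = k.
Bind X := node(plus(plus(S, false), plus(1, k)), false); substituting into the one remaining equation that mentions X gives: wrap(node(plus(plus(S, false), plus(1, k)), false)) = M.
Bind M := wrap(node(plus(plus(S, false), plus(1, k)), false)); no other remaining equation mentions M.
Decompose plus/2: node(1, false) = node(1, false),  plus(1, k) = plus(S, k).
Delete trivial equation node(1, false) = node(1, false).
Decompose plus/2: 1 = S,  k = k.
Bind S := 1; no other remaining equation mentions S. Substituting into the earlier bindings gives Y1 := plus(1, false), L := plus(plus(1, false), plus(1, k)), X := node(plus(plus(1, false), plus(1, k)), false), M := wrap(node(plus(plus(1, false), plus(1, k)), false)).
Delete trivial equation k = k.
MGU = { Y1 = plus(1, false), L = plus(plus(1, false), plus(1, k)), X = node(plus(plus(1, false), plus(1, k)), false), M = wrap(node(plus(plus(1, false), plus(1, k)), false)), S = 1 }, so Y1 = plus(1, false).

plus(1, false)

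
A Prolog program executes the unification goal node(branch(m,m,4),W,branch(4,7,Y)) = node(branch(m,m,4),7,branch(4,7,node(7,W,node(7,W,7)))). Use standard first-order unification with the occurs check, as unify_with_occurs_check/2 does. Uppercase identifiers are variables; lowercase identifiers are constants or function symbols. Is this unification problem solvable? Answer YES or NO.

Decompose node/3: branch(m,m,4) = branch(m,m,4),  W = 7,  branch(4,7,Y) = branch(4,7,node(7,W,node(7,W,7))).
Delete trivial equation branch(m,m,4) = branch(m,m,4).
Bind W := 7; substituting into the remaining equation gives: branch(4,7,Y) = branch(4,7,node(7,7,node(7,7,7))).
Decompose branch/3: 4 = 4,  7 = 7,  Y = node(7,7,node(7,7,7)).
Delete trivial equation 4 = 4.
Delete trivial equation 7 = 7.
Bind Y := node(7,7,node(7,7,7)).
No equations remain and no clash or occurs-check failure arose, so a unifier exists.

YES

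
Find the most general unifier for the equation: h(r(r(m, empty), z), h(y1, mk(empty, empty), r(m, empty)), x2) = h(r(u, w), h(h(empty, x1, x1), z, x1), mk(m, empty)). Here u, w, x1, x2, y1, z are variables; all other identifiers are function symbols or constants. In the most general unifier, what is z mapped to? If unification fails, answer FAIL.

mk(empty, empty)

Decompose h/3: r(r(m, empty), z) = r(u, w),  h(y1, mk(empty, empty), r(m, empty)) = h(h(empty, x1, x1), z, x1),  x2 = mk(m, empty).
Decompose r/2: r(m, empty) = u,  z = w.
Bind u := r(m, empty); no other remaining equation mentions u.
Bind z := w; substituting into the one remaining equation that mentions z gives: h(y1, mk(empty, empty), r(m, empty)) = h(h(empty, x1, x1), w, x1).
Decompose h/3: y1 = h(empty, x1, x1),  mk(empty, empty) = w,  r(m, empty) = x1.
Bind y1 := h(empty, x1, x1); no other remaining equation mentions y1.
Bind w := mk(empty, empty); no other remaining equation mentions w. Substituting into the earlier binding gives z := mk(empty, empty).
Bind x1 := r(m, empty); no other remaining equation mentions x1. Substituting into the earlier binding gives y1 := h(empty, r(m, empty), r(m, empty)).
Bind x2 := mk(m, empty).
MGU = { u ↦ r(m, empty), z ↦ mk(empty, empty), y1 ↦ h(empty, r(m, empty), r(m, empty)), w ↦ mk(empty, empty), x1 ↦ r(m, empty), x2 ↦ mk(m, empty) }, so z ↦ mk(empty, empty).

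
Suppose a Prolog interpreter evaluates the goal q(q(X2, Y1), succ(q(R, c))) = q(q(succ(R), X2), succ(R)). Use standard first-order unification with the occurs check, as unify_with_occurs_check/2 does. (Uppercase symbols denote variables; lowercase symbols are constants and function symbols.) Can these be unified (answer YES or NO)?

NO

Decompose q/2: q(X2, Y1) = q(succ(R), X2),  succ(q(R, c)) = succ(R).
Decompose q/2: X2 = succ(R),  Y1 = X2.
Bind X2 := succ(R); substituting into the one remaining equation that mentions X2 gives: Y1 = succ(R).
Bind Y1 := succ(R); no other remaining equation mentions Y1.
Decompose succ/1: q(R, c) = R.
Occurs check fails: R occurs in q(R, c); the equation R = q(R, c) has no finite solution.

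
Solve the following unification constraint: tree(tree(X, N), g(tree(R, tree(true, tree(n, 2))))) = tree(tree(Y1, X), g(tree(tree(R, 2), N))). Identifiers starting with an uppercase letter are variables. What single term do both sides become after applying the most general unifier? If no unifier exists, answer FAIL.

Decompose tree/2: tree(X, N) = tree(Y1, X),  g(tree(R, tree(true, tree(n, 2)))) = g(tree(tree(R, 2), N)).
Decompose tree/2: X = Y1,  N = X.
Bind X := Y1; substituting into the one remaining equation that mentions X gives: N = Y1.
Bind N := Y1; substituting into the remaining equation gives: g(tree(R, tree(true, tree(n, 2)))) = g(tree(tree(R, 2), Y1)).
Decompose g/1: tree(R, tree(true, tree(n, 2))) = tree(tree(R, 2), Y1).
Decompose tree/2: R = tree(R, 2),  tree(true, tree(n, 2)) = Y1.
Occurs check fails: R occurs in tree(R, 2); the equation R = tree(R, 2) has no finite solution.

FAIL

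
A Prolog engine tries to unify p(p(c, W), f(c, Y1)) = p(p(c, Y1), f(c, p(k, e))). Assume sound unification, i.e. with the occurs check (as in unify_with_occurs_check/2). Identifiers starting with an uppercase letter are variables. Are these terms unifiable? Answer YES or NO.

YES

Decompose p/2: p(c, W) = p(c, Y1),  f(c, Y1) = f(c, p(k, e)).
Decompose p/2: c = c,  W = Y1.
Delete trivial equation c = c.
Bind W := Y1; no other remaining equation mentions W.
Decompose f/2: c = c,  Y1 = p(k, e).
Delete trivial equation c = c.
Bind Y1 := p(k, e). Substituting into the earlier binding gives W := p(k, e).
No equations remain and no clash or occurs-check failure arose, so a unifier exists.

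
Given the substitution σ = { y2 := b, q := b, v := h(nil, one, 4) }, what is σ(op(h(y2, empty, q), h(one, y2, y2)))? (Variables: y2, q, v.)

op(h(b, empty, b), h(one, b, b))

Replace each occurrence of y2 with b.
Replace each occurrence of q with b.
Result: op(h(b, empty, b), h(one, b, b)).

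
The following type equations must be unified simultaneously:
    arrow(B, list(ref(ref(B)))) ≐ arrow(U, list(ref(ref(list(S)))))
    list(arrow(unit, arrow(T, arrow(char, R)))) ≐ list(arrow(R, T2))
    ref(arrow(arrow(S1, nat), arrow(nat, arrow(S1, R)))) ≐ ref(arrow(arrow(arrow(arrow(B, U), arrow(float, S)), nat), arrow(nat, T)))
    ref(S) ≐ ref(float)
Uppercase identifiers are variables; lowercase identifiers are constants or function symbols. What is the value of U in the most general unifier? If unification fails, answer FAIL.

list(float)

Decompose arrow/2: B ≐ U,  list(ref(ref(B))) ≐ list(ref(ref(list(S)))).
Bind B := U; substituting into the 2 remaining equations that mention B gives: list(ref(ref(U))) ≐ list(ref(ref(list(S)))),  ref(arrow(arrow(S1, nat), arrow(nat, arrow(S1, R)))) ≐ ref(arrow(arrow(arrow(arrow(U, U), arrow(float, S)), nat), arrow(nat, T))).
Decompose list/1: ref(ref(U)) ≐ ref(ref(list(S))).
Decompose ref/1: ref(U) ≐ ref(list(S)).
Decompose ref/1: U ≐ list(S).
Bind U := list(S); substituting into the one remaining equation that mentions U gives: ref(arrow(arrow(S1, nat), arrow(nat, arrow(S1, R)))) ≐ ref(arrow(arrow(arrow(arrow(list(S), list(S)), arrow(float, S)), nat), arrow(nat, T))). Substituting into the earlier binding gives B := list(S).
Decompose list/1: arrow(unit, arrow(T, arrow(char, R))) ≐ arrow(R, T2).
Decompose arrow/2: unit ≐ R,  arrow(T, arrow(char, R)) ≐ T2.
Bind R := unit; substituting into the 2 remaining equations that mention R gives: arrow(T, arrow(char, unit)) ≐ T2,  ref(arrow(arrow(S1, nat), arrow(nat, arrow(S1, unit)))) ≐ ref(arrow(arrow(arrow(arrow(list(S), list(S)), arrow(float, S)), nat), arrow(nat, T))).
Bind T2 := arrow(T, arrow(char, unit)); no other remaining equation mentions T2.
Decompose ref/1: arrow(arrow(S1, nat), arrow(nat, arrow(S1, unit))) ≐ arrow(arrow(arrow(arrow(list(S), list(S)), arrow(float, S)), nat), arrow(nat, T)).
Decompose arrow/2: arrow(S1, nat) ≐ arrow(arrow(arrow(list(S), list(S)), arrow(float, S)), nat),  arrow(nat, arrow(S1, unit)) ≐ arrow(nat, T).
Decompose arrow/2: S1 ≐ arrow(arrow(list(S), list(S)), arrow(float, S)),  nat ≐ nat.
Bind S1 := arrow(arrow(list(S), list(S)), arrow(float, S)); substituting into the one remaining equation that mentions S1 gives: arrow(nat, arrow(arrow(arrow(list(S), list(S)), arrow(float, S)), unit)) ≐ arrow(nat, T).
Delete trivial equation nat ≐ nat.
Decompose arrow/2: nat ≐ nat,  arrow(arrow(arrow(list(S), list(S)), arrow(float, S)), unit) ≐ T.
Delete trivial equation nat ≐ nat.
Bind T := arrow(arrow(arrow(list(S), list(S)), arrow(float, S)), unit); no other remaining equation mentions T. Substituting into the earlier binding gives T2 := arrow(arrow(arrow(arrow(list(S), list(S)), arrow(float, S)), unit), arrow(char, unit)).
Decompose ref/1: S ≐ float.
Bind S := float. Substituting into the earlier bindings gives B := list(float), U := list(float), T2 := arrow(arrow(arrow(arrow(list(float), list(float)), arrow(float, float)), unit), arrow(char, unit)), S1 := arrow(arrow(list(float), list(float)), arrow(float, float)), T := arrow(arrow(arrow(list(float), list(float)), arrow(float, float)), unit).
MGU = { B ↦ list(float), U ↦ list(float), R ↦ unit, T2 ↦ arrow(arrow(arrow(arrow(list(float), list(float)), arrow(float, float)), unit), arrow(char, unit)), S1 ↦ arrow(arrow(list(float), list(float)), arrow(float, float)), T ↦ arrow(arrow(arrow(list(float), list(float)), arrow(float, float)), unit), S ↦ float }, so U ↦ list(float).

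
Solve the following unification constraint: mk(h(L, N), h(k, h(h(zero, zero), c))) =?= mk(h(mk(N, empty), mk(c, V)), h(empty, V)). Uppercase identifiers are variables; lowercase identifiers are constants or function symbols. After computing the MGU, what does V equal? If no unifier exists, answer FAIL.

FAIL

Decompose mk/2: h(L, N) =?= h(mk(N, empty), mk(c, V)),  h(k, h(h(zero, zero), c)) =?= h(empty, V).
Decompose h/2: L =?= mk(N, empty),  N =?= mk(c, V).
Bind L := mk(N, empty); no other remaining equation mentions L.
Bind N := mk(c, V); no other remaining equation mentions N. Substituting into the earlier binding gives L := mk(mk(c, V), empty).
Decompose h/2: k =?= empty,  h(h(zero, zero), c) =?= V.
Clash: constants k and empty differ; no unifier exists.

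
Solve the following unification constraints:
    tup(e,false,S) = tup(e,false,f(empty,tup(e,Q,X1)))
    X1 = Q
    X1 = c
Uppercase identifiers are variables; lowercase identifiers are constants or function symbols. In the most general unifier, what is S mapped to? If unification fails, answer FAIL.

f(empty,tup(e,c,c))

Decompose tup/3: e = e,  false = false,  S = f(empty,tup(e,Q,X1)).
Delete trivial equation e = e.
Delete trivial equation false = false.
Bind S := f(empty,tup(e,Q,X1)); no other remaining equation mentions S.
Bind X1 := Q; substituting into the remaining equation gives: Q = c. Substituting into the earlier binding gives S := f(empty,tup(e,Q,Q)).
Bind Q := c. Substituting into the earlier bindings gives S := f(empty,tup(e,c,c)), X1 := c.
MGU = { S := f(empty,tup(e,c,c)), X1 := c, Q := c }, so S := f(empty,tup(e,c,c)).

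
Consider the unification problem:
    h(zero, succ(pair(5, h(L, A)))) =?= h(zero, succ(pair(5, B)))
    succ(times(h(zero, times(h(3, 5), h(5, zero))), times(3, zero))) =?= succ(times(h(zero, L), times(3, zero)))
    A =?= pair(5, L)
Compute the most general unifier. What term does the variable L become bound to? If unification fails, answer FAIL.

Decompose h/2: zero =?= zero,  succ(pair(5, h(L, A))) =?= succ(pair(5, B)).
Delete trivial equation zero =?= zero.
Decompose succ/1: pair(5, h(L, A)) =?= pair(5, B).
Decompose pair/2: 5 =?= 5,  h(L, A) =?= B.
Delete trivial equation 5 =?= 5.
Bind B := h(L, A); no other remaining equation mentions B.
Decompose succ/1: times(h(zero, times(h(3, 5), h(5, zero))), times(3, zero)) =?= times(h(zero, L), times(3, zero)).
Decompose times/2: h(zero, times(h(3, 5), h(5, zero))) =?= h(zero, L),  times(3, zero) =?= times(3, zero).
Decompose h/2: zero =?= zero,  times(h(3, 5), h(5, zero)) =?= L.
Delete trivial equation zero =?= zero.
Bind L := times(h(3, 5), h(5, zero)); substituting into the one remaining equation that mentions L gives: A =?= pair(5, times(h(3, 5), h(5, zero))). Substituting into the earlier binding gives B := h(times(h(3, 5), h(5, zero)), A).
Delete trivial equation times(3, zero) =?= times(3, zero).
Bind A := pair(5, times(h(3, 5), h(5, zero))). Substituting into the earlier binding gives B := h(times(h(3, 5), h(5, zero)), pair(5, times(h(3, 5), h(5, zero)))).
MGU = { B ↦ h(times(h(3, 5), h(5, zero)), pair(5, times(h(3, 5), h(5, zero)))), L ↦ times(h(3, 5), h(5, zero)), A ↦ pair(5, times(h(3, 5), h(5, zero))) }, so L ↦ times(h(3, 5), h(5, zero)).

times(h(3, 5), h(5, zero))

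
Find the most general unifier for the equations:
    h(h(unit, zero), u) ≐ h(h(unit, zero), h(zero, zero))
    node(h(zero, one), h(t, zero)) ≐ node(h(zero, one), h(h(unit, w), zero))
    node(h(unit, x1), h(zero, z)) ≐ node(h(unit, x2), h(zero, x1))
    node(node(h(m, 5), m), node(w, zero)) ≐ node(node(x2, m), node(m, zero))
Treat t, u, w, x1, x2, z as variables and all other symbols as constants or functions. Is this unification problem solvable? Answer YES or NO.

YES

Decompose h/2: h(unit, zero) ≐ h(unit, zero),  u ≐ h(zero, zero).
Delete trivial equation h(unit, zero) ≐ h(unit, zero).
Bind u := h(zero, zero); no other remaining equation mentions u.
Decompose node/2: h(zero, one) ≐ h(zero, one),  h(t, zero) ≐ h(h(unit, w), zero).
Delete trivial equation h(zero, one) ≐ h(zero, one).
Decompose h/2: t ≐ h(unit, w),  zero ≐ zero.
Bind t := h(unit, w); no other remaining equation mentions t.
Delete trivial equation zero ≐ zero.
Decompose node/2: h(unit, x1) ≐ h(unit, x2),  h(zero, z) ≐ h(zero, x1).
Decompose h/2: unit ≐ unit,  x1 ≐ x2.
Delete trivial equation unit ≐ unit.
Bind x1 := x2; substituting into the one remaining equation that mentions x1 gives: h(zero, z) ≐ h(zero, x2).
Decompose h/2: zero ≐ zero,  z ≐ x2.
Delete trivial equation zero ≐ zero.
Bind z := x2; no other remaining equation mentions z.
Decompose node/2: node(h(m, 5), m) ≐ node(x2, m),  node(w, zero) ≐ node(m, zero).
Decompose node/2: h(m, 5) ≐ x2,  m ≐ m.
Bind x2 := h(m, 5); no other remaining equation mentions x2. Substituting into the earlier bindings gives x1 := h(m, 5), z := h(m, 5).
Delete trivial equation m ≐ m.
Decompose node/2: w ≐ m,  zero ≐ zero.
Bind w := m; no other remaining equation mentions w. Substituting into the earlier binding gives t := h(unit, m).
Delete trivial equation zero ≐ zero.
No equations remain and no clash or occurs-check failure arose, so a unifier exists.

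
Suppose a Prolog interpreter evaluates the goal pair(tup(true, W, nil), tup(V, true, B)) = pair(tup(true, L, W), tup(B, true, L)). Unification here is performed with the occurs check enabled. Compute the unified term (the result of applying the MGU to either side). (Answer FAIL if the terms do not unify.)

Decompose pair/2: tup(true, W, nil) = tup(true, L, W),  tup(V, true, B) = tup(B, true, L).
Decompose tup/3: true = true,  W = L,  nil = W.
Delete trivial equation true = true.
Bind W := L; substituting into the one remaining equation that mentions W gives: nil = L.
Bind L := nil; substituting into the remaining equation gives: tup(V, true, B) = tup(B, true, nil). Substituting into the earlier binding gives W := nil.
Decompose tup/3: V = B,  true = true,  B = nil.
Bind V := B; no other remaining equation mentions V.
Delete trivial equation true = true.
Bind B := nil. Substituting into the earlier binding gives V := nil.
Applying the MGU to either side gives pair(tup(true, nil, nil), tup(nil, true, nil)).

pair(tup(true, nil, nil), tup(nil, true, nil))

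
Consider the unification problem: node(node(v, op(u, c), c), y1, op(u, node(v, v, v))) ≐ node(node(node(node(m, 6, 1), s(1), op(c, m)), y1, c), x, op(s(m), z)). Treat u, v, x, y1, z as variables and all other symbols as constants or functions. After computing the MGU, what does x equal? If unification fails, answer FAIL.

op(s(m), c)

Decompose node/3: node(v, op(u, c), c) ≐ node(node(node(m, 6, 1), s(1), op(c, m)), y1, c),  y1 ≐ x,  op(u, node(v, v, v)) ≐ op(s(m), z).
Decompose node/3: v ≐ node(node(m, 6, 1), s(1), op(c, m)),  op(u, c) ≐ y1,  c ≐ c.
Bind v := node(node(m, 6, 1), s(1), op(c, m)); substituting into the one remaining equation that mentions v gives: op(u, node(node(node(m, 6, 1), s(1), op(c, m)), node(node(m, 6, 1), s(1), op(c, m)), node(node(m, 6, 1), s(1), op(c, m)))) ≐ op(s(m), z).
Bind y1 := op(u, c); substituting into the one remaining equation that mentions y1 gives: op(u, c) ≐ x.
Delete trivial equation c ≐ c.
Bind x := op(u, c); no other remaining equation mentions x.
Decompose op/2: u ≐ s(m),  node(node(node(m, 6, 1), s(1), op(c, m)), node(node(m, 6, 1), s(1), op(c, m)), node(node(m, 6, 1), s(1), op(c, m))) ≐ z.
Bind u := s(m); no other remaining equation mentions u. Substituting into the earlier bindings gives y1 := op(s(m), c), x := op(s(m), c).
Bind z := node(node(node(m, 6, 1), s(1), op(c, m)), node(node(m, 6, 1), s(1), op(c, m)), node(node(m, 6, 1), s(1), op(c, m))).
MGU = { v := node(node(m, 6, 1), s(1), op(c, m)), y1 := op(s(m), c), x := op(s(m), c), u := s(m), z := node(node(node(m, 6, 1), s(1), op(c, m)), node(node(m, 6, 1), s(1), op(c, m)), node(node(m, 6, 1), s(1), op(c, m))) }, so x := op(s(m), c).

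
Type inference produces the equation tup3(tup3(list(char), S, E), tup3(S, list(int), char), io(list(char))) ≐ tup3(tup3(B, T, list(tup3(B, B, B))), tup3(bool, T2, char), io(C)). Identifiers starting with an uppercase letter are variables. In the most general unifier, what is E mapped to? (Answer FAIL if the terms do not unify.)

Decompose tup3/3: tup3(list(char), S, E) ≐ tup3(B, T, list(tup3(B, B, B))),  tup3(S, list(int), char) ≐ tup3(bool, T2, char),  io(list(char)) ≐ io(C).
Decompose tup3/3: list(char) ≐ B,  S ≐ T,  E ≐ list(tup3(B, B, B)).
Bind B := list(char); substituting into the one remaining equation that mentions B gives: E ≐ list(tup3(list(char), list(char), list(char))).
Bind S := T; substituting into the one remaining equation that mentions S gives: tup3(T, list(int), char) ≐ tup3(bool, T2, char).
Bind E := list(tup3(list(char), list(char), list(char))); no other remaining equation mentions E.
Decompose tup3/3: T ≐ bool,  list(int) ≐ T2,  char ≐ char.
Bind T := bool; no other remaining equation mentions T. Substituting into the earlier binding gives S := bool.
Bind T2 := list(int); no other remaining equation mentions T2.
Delete trivial equation char ≐ char.
Decompose io/1: list(char) ≐ C.
Bind C := list(char).
MGU = { B -> list(char), S -> bool, E -> list(tup3(list(char), list(char), list(char))), T -> bool, T2 -> list(int), C -> list(char) }, so E -> list(tup3(list(char), list(char), list(char))).

list(tup3(list(char), list(char), list(char)))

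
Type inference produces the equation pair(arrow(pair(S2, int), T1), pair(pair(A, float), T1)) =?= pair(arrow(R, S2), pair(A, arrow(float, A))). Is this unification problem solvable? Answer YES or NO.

NO

Decompose pair/2: arrow(pair(S2, int), T1) =?= arrow(R, S2),  pair(pair(A, float), T1) =?= pair(A, arrow(float, A)).
Decompose arrow/2: pair(S2, int) =?= R,  T1 =?= S2.
Bind R := pair(S2, int); no other remaining equation mentions R.
Bind T1 := S2; substituting into the remaining equation gives: pair(pair(A, float), S2) =?= pair(A, arrow(float, A)).
Decompose pair/2: pair(A, float) =?= A,  S2 =?= arrow(float, A).
Occurs check fails: A occurs in pair(A, float); the equation A =?= pair(A, float) has no finite solution.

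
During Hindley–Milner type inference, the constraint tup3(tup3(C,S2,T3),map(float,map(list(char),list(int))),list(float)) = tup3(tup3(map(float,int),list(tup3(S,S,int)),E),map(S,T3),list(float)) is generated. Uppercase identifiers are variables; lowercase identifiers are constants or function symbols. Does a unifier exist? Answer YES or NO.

Decompose tup3/3: tup3(C,S2,T3) = tup3(map(float,int),list(tup3(S,S,int)),E),  map(float,map(list(char),list(int))) = map(S,T3),  list(float) = list(float).
Decompose tup3/3: C = map(float,int),  S2 = list(tup3(S,S,int)),  T3 = E.
Bind C := map(float,int); no other remaining equation mentions C.
Bind S2 := list(tup3(S,S,int)); no other remaining equation mentions S2.
Bind T3 := E; substituting into the one remaining equation that mentions T3 gives: map(float,map(list(char),list(int))) = map(S,E).
Decompose map/2: float = S,  map(list(char),list(int)) = E.
Bind S := float; no other remaining equation mentions S. Substituting into the earlier binding gives S2 := list(tup3(float,float,int)).
Bind E := map(list(char),list(int)); no other remaining equation mentions E. Substituting into the earlier binding gives T3 := map(list(char),list(int)).
Delete trivial equation list(float) = list(float).
No equations remain and no clash or occurs-check failure arose, so a unifier exists.

YES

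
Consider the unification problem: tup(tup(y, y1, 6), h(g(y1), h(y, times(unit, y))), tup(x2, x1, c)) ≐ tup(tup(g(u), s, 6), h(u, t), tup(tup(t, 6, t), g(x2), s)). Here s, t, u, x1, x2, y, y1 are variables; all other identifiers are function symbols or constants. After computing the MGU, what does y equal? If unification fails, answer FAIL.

g(g(c))

Decompose tup/3: tup(y, y1, 6) ≐ tup(g(u), s, 6),  h(g(y1), h(y, times(unit, y))) ≐ h(u, t),  tup(x2, x1, c) ≐ tup(tup(t, 6, t), g(x2), s).
Decompose tup/3: y ≐ g(u),  y1 ≐ s,  6 ≐ 6.
Bind y := g(u); substituting into the one remaining equation that mentions y gives: h(g(y1), h(g(u), times(unit, g(u)))) ≐ h(u, t).
Bind y1 := s; substituting into the one remaining equation that mentions y1 gives: h(g(s), h(g(u), times(unit, g(u)))) ≐ h(u, t).
Delete trivial equation 6 ≐ 6.
Decompose h/2: g(s) ≐ u,  h(g(u), times(unit, g(u))) ≐ t.
Bind u := g(s); substituting into the one remaining equation that mentions u gives: h(g(g(s)), times(unit, g(g(s)))) ≐ t. Substituting into the earlier binding gives y := g(g(s)).
Bind t := h(g(g(s)), times(unit, g(g(s)))); substituting into the remaining equation gives: tup(x2, x1, c) ≐ tup(tup(h(g(g(s)), times(unit, g(g(s)))), 6, h(g(g(s)), times(unit, g(g(s))))), g(x2), s).
Decompose tup/3: x2 ≐ tup(h(g(g(s)), times(unit, g(g(s)))), 6, h(g(g(s)), times(unit, g(g(s))))),  x1 ≐ g(x2),  c ≐ s.
Bind x2 := tup(h(g(g(s)), times(unit, g(g(s)))), 6, h(g(g(s)), times(unit, g(g(s))))); substituting into the one remaining equation that mentions x2 gives: x1 ≐ g(tup(h(g(g(s)), times(unit, g(g(s)))), 6, h(g(g(s)), times(unit, g(g(s)))))).
Bind x1 := g(tup(h(g(g(s)), times(unit, g(g(s)))), 6, h(g(g(s)), times(unit, g(g(s)))))); no other remaining equation mentions x1.
Bind s := c. Substituting into the earlier bindings gives y := g(g(c)), y1 := c, u := g(c), t := h(g(g(c)), times(unit, g(g(c)))), x2 := tup(h(g(g(c)), times(unit, g(g(c)))), 6, h(g(g(c)), times(unit, g(g(c))))), x1 := g(tup(h(g(g(c)), times(unit, g(g(c)))), 6, h(g(g(c)), times(unit, g(g(c)))))).
MGU = { y := g(g(c)), y1 := c, u := g(c), t := h(g(g(c)), times(unit, g(g(c)))), x2 := tup(h(g(g(c)), times(unit, g(g(c)))), 6, h(g(g(c)), times(unit, g(g(c))))), x1 := g(tup(h(g(g(c)), times(unit, g(g(c)))), 6, h(g(g(c)), times(unit, g(g(c)))))), s := c }, so y := g(g(c)).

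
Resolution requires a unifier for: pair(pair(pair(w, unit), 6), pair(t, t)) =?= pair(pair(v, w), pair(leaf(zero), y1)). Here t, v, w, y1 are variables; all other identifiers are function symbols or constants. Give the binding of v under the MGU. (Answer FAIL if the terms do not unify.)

Decompose pair/2: pair(pair(w, unit), 6) =?= pair(v, w),  pair(t, t) =?= pair(leaf(zero), y1).
Decompose pair/2: pair(w, unit) =?= v,  6 =?= w.
Bind v := pair(w, unit); no other remaining equation mentions v.
Bind w := 6; no other remaining equation mentions w. Substituting into the earlier binding gives v := pair(6, unit).
Decompose pair/2: t =?= leaf(zero),  t =?= y1.
Bind t := leaf(zero); substituting into the remaining equation gives: leaf(zero) =?= y1.
Bind y1 := leaf(zero).
MGU = { v := pair(6, unit), w := 6, t := leaf(zero), y1 := leaf(zero) }, so v := pair(6, unit).

pair(6, unit)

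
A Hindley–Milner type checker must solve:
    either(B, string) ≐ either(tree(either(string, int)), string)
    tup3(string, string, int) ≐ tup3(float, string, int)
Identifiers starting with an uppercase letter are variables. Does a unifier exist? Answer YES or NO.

NO

Decompose either/2: B ≐ tree(either(string, int)),  string ≐ string.
Bind B := tree(either(string, int)); no other remaining equation mentions B.
Delete trivial equation string ≐ string.
Decompose tup3/3: string ≐ float,  string ≐ string,  int ≐ int.
Clash: constants string and float differ; no unifier exists.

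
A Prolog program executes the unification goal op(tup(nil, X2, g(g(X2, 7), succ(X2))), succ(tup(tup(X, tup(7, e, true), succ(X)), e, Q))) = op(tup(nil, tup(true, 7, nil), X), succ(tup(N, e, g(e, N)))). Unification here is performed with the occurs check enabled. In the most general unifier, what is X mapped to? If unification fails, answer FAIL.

g(g(tup(true, 7, nil), 7), succ(tup(true, 7, nil)))

Decompose op/2: tup(nil, X2, g(g(X2, 7), succ(X2))) = tup(nil, tup(true, 7, nil), X),  succ(tup(tup(X, tup(7, e, true), succ(X)), e, Q)) = succ(tup(N, e, g(e, N))).
Decompose tup/3: nil = nil,  X2 = tup(true, 7, nil),  g(g(X2, 7), succ(X2)) = X.
Delete trivial equation nil = nil.
Bind X2 := tup(true, 7, nil); substituting into the one remaining equation that mentions X2 gives: g(g(tup(true, 7, nil), 7), succ(tup(true, 7, nil))) = X.
Bind X := g(g(tup(true, 7, nil), 7), succ(tup(true, 7, nil))); substituting into the remaining equation gives: succ(tup(tup(g(g(tup(true, 7, nil), 7), succ(tup(true, 7, nil))), tup(7, e, true), succ(g(g(tup(true, 7, nil), 7), succ(tup(true, 7, nil))))), e, Q)) = succ(tup(N, e, g(e, N))).
Decompose succ/1: tup(tup(g(g(tup(true, 7, nil), 7), succ(tup(true, 7, nil))), tup(7, e, true), succ(g(g(tup(true, 7, nil), 7), succ(tup(true, 7, nil))))), e, Q) = tup(N, e, g(e, N)).
Decompose tup/3: tup(g(g(tup(true, 7, nil), 7), succ(tup(true, 7, nil))), tup(7, e, true), succ(g(g(tup(true, 7, nil), 7), succ(tup(true, 7, nil))))) = N,  e = e,  Q = g(e, N).
Bind N := tup(g(g(tup(true, 7, nil), 7), succ(tup(true, 7, nil))), tup(7, e, true), succ(g(g(tup(true, 7, nil), 7), succ(tup(true, 7, nil))))); substituting into the one remaining equation that mentions N gives: Q = g(e, tup(g(g(tup(true, 7, nil), 7), succ(tup(true, 7, nil))), tup(7, e, true), succ(g(g(tup(true, 7, nil), 7), succ(tup(true, 7, nil)))))).
Delete trivial equation e = e.
Bind Q := g(e, tup(g(g(tup(true, 7, nil), 7), succ(tup(true, 7, nil))), tup(7, e, true), succ(g(g(tup(true, 7, nil), 7), succ(tup(true, 7, nil)))))).
MGU = { X2 ↦ tup(true, 7, nil), X ↦ g(g(tup(true, 7, nil), 7), succ(tup(true, 7, nil))), N ↦ tup(g(g(tup(true, 7, nil), 7), succ(tup(true, 7, nil))), tup(7, e, true), succ(g(g(tup(true, 7, nil), 7), succ(tup(true, 7, nil))))), Q ↦ g(e, tup(g(g(tup(true, 7, nil), 7), succ(tup(true, 7, nil))), tup(7, e, true), succ(g(g(tup(true, 7, nil), 7), succ(tup(true, 7, nil)))))) }, so X ↦ g(g(tup(true, 7, nil), 7), succ(tup(true, 7, nil))).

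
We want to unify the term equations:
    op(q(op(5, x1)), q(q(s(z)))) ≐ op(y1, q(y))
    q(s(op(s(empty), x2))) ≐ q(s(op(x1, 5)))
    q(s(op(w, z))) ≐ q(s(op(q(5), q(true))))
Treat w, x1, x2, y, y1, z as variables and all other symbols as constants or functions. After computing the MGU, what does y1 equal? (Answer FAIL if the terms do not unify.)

q(op(5, s(empty)))

Decompose op/2: q(op(5, x1)) ≐ y1,  q(q(s(z))) ≐ q(y).
Bind y1 := q(op(5, x1)); no other remaining equation mentions y1.
Decompose q/1: q(s(z)) ≐ y.
Bind y := q(s(z)); no other remaining equation mentions y.
Decompose q/1: s(op(s(empty), x2)) ≐ s(op(x1, 5)).
Decompose s/1: op(s(empty), x2) ≐ op(x1, 5).
Decompose op/2: s(empty) ≐ x1,  x2 ≐ 5.
Bind x1 := s(empty); no other remaining equation mentions x1. Substituting into the earlier binding gives y1 := q(op(5, s(empty))).
Bind x2 := 5; no other remaining equation mentions x2.
Decompose q/1: s(op(w, z)) ≐ s(op(q(5), q(true))).
Decompose s/1: op(w, z) ≐ op(q(5), q(true)).
Decompose op/2: w ≐ q(5),  z ≐ q(true).
Bind w := q(5); no other remaining equation mentions w.
Bind z := q(true). Substituting into the earlier binding gives y := q(s(q(true))).
MGU = { y1 ↦ q(op(5, s(empty))), y ↦ q(s(q(true))), x1 ↦ s(empty), x2 ↦ 5, w ↦ q(5), z ↦ q(true) }, so y1 ↦ q(op(5, s(empty))).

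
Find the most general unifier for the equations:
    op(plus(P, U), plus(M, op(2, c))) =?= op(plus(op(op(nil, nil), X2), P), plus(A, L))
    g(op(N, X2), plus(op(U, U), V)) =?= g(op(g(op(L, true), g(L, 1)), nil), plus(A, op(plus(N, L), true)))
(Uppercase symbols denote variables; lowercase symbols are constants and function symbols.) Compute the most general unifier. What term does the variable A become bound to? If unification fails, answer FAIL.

op(op(op(nil, nil), nil), op(op(nil, nil), nil))

Decompose op/2: plus(P, U) =?= plus(op(op(nil, nil), X2), P),  plus(M, op(2, c)) =?= plus(A, L).
Decompose plus/2: P =?= op(op(nil, nil), X2),  U =?= P.
Bind P := op(op(nil, nil), X2); substituting into the one remaining equation that mentions P gives: U =?= op(op(nil, nil), X2).
Bind U := op(op(nil, nil), X2); substituting into the one remaining equation that mentions U gives: g(op(N, X2), plus(op(op(op(nil, nil), X2), op(op(nil, nil), X2)), V)) =?= g(op(g(op(L, true), g(L, 1)), nil), plus(A, op(plus(N, L), true))).
Decompose plus/2: M =?= A,  op(2, c) =?= L.
Bind M := A; no other remaining equation mentions M.
Bind L := op(2, c); substituting into the remaining equation gives: g(op(N, X2), plus(op(op(op(nil, nil), X2), op(op(nil, nil), X2)), V)) =?= g(op(g(op(op(2, c), true), g(op(2, c), 1)), nil), plus(A, op(plus(N, op(2, c)), true))).
Decompose g/2: op(N, X2) =?= op(g(op(op(2, c), true), g(op(2, c), 1)), nil),  plus(op(op(op(nil, nil), X2), op(op(nil, nil), X2)), V) =?= plus(A, op(plus(N, op(2, c)), true)).
Decompose op/2: N =?= g(op(op(2, c), true), g(op(2, c), 1)),  X2 =?= nil.
Bind N := g(op(op(2, c), true), g(op(2, c), 1)); substituting into the one remaining equation that mentions N gives: plus(op(op(op(nil, nil), X2), op(op(nil, nil), X2)), V) =?= plus(A, op(plus(g(op(op(2, c), true), g(op(2, c), 1)), op(2, c)), true)).
Bind X2 := nil; substituting into the remaining equation gives: plus(op(op(op(nil, nil), nil), op(op(nil, nil), nil)), V) =?= plus(A, op(plus(g(op(op(2, c), true), g(op(2, c), 1)), op(2, c)), true)). Substituting into the earlier bindings gives P := op(op(nil, nil), nil), U := op(op(nil, nil), nil).
Decompose plus/2: op(op(op(nil, nil), nil), op(op(nil, nil), nil)) =?= A,  V =?= op(plus(g(op(op(2, c), true), g(op(2, c), 1)), op(2, c)), true).
Bind A := op(op(op(nil, nil), nil), op(op(nil, nil), nil)); no other remaining equation mentions A. Substituting into the earlier binding gives M := op(op(op(nil, nil), nil), op(op(nil, nil), nil)).
Bind V := op(plus(g(op(op(2, c), true), g(op(2, c), 1)), op(2, c)), true).
MGU = { P ↦ op(op(nil, nil), nil), U ↦ op(op(nil, nil), nil), M ↦ op(op(op(nil, nil), nil), op(op(nil, nil), nil)), L ↦ op(2, c), N ↦ g(op(op(2, c), true), g(op(2, c), 1)), X2 ↦ nil, A ↦ op(op(op(nil, nil), nil), op(op(nil, nil), nil)), V ↦ op(plus(g(op(op(2, c), true), g(op(2, c), 1)), op(2, c)), true) }, so A ↦ op(op(op(nil, nil), nil), op(op(nil, nil), nil)).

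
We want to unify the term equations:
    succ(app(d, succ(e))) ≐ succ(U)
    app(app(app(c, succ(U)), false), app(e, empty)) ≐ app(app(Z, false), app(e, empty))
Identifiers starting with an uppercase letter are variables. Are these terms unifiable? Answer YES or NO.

YES

Decompose succ/1: app(d, succ(e)) ≐ U.
Bind U := app(d, succ(e)); substituting into the remaining equation gives: app(app(app(c, succ(app(d, succ(e)))), false), app(e, empty)) ≐ app(app(Z, false), app(e, empty)).
Decompose app/2: app(app(c, succ(app(d, succ(e)))), false) ≐ app(Z, false),  app(e, empty) ≐ app(e, empty).
Decompose app/2: app(c, succ(app(d, succ(e)))) ≐ Z,  false ≐ false.
Bind Z := app(c, succ(app(d, succ(e)))); no other remaining equation mentions Z.
Delete trivial equation false ≐ false.
Delete trivial equation app(e, empty) ≐ app(e, empty).
No equations remain and no clash or occurs-check failure arose, so a unifier exists.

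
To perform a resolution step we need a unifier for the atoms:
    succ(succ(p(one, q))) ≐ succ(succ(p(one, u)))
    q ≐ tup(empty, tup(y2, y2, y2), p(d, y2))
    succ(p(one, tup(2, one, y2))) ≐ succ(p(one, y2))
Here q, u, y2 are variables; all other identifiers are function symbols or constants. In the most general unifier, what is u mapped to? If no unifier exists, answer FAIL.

FAIL

Decompose succ/1: succ(p(one, q)) ≐ succ(p(one, u)).
Decompose succ/1: p(one, q) ≐ p(one, u).
Decompose p/2: one ≐ one,  q ≐ u.
Delete trivial equation one ≐ one.
Bind q := u; substituting into the one remaining equation that mentions q gives: u ≐ tup(empty, tup(y2, y2, y2), p(d, y2)).
Bind u := tup(empty, tup(y2, y2, y2), p(d, y2)); no other remaining equation mentions u. Substituting into the earlier binding gives q := tup(empty, tup(y2, y2, y2), p(d, y2)).
Decompose succ/1: p(one, tup(2, one, y2)) ≐ p(one, y2).
Decompose p/2: one ≐ one,  tup(2, one, y2) ≐ y2.
Delete trivial equation one ≐ one.
Occurs check fails: y2 occurs in tup(2, one, y2); the equation y2 ≐ tup(2, one, y2) has no finite solution.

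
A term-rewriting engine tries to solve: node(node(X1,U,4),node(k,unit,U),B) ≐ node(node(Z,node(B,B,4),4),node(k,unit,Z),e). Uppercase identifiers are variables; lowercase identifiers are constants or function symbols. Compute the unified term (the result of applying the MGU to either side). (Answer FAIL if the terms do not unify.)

node(node(node(e,e,4),node(e,e,4),4),node(k,unit,node(e,e,4)),e)

Decompose node/3: node(X1,U,4) ≐ node(Z,node(B,B,4),4),  node(k,unit,U) ≐ node(k,unit,Z),  B ≐ e.
Decompose node/3: X1 ≐ Z,  U ≐ node(B,B,4),  4 ≐ 4.
Bind X1 := Z; no other remaining equation mentions X1.
Bind U := node(B,B,4); substituting into the one remaining equation that mentions U gives: node(k,unit,node(B,B,4)) ≐ node(k,unit,Z).
Delete trivial equation 4 ≐ 4.
Decompose node/3: k ≐ k,  unit ≐ unit,  node(B,B,4) ≐ Z.
Delete trivial equation k ≐ k.
Delete trivial equation unit ≐ unit.
Bind Z := node(B,B,4); no other remaining equation mentions Z. Substituting into the earlier binding gives X1 := node(B,B,4).
Bind B := e. Substituting into the earlier bindings gives X1 := node(e,e,4), U := node(e,e,4), Z := node(e,e,4).
Applying the MGU to either side gives node(node(node(e,e,4),node(e,e,4),4),node(k,unit,node(e,e,4)),e).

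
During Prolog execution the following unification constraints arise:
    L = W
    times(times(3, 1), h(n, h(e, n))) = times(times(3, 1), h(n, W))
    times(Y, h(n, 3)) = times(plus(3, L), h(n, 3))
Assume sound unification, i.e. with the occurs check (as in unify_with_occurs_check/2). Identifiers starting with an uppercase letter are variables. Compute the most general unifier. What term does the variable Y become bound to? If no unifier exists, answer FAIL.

Bind L := W; substituting into the one remaining equation that mentions L gives: times(Y, h(n, 3)) = times(plus(3, W), h(n, 3)).
Decompose times/2: times(3, 1) = times(3, 1),  h(n, h(e, n)) = h(n, W).
Delete trivial equation times(3, 1) = times(3, 1).
Decompose h/2: n = n,  h(e, n) = W.
Delete trivial equation n = n.
Bind W := h(e, n); substituting into the remaining equation gives: times(Y, h(n, 3)) = times(plus(3, h(e, n)), h(n, 3)). Substituting into the earlier binding gives L := h(e, n).
Decompose times/2: Y = plus(3, h(e, n)),  h(n, 3) = h(n, 3).
Bind Y := plus(3, h(e, n)); no other remaining equation mentions Y.
Delete trivial equation h(n, 3) = h(n, 3).
MGU = { L -> h(e, n), W -> h(e, n), Y -> plus(3, h(e, n)) }, so Y -> plus(3, h(e, n)).

plus(3, h(e, n))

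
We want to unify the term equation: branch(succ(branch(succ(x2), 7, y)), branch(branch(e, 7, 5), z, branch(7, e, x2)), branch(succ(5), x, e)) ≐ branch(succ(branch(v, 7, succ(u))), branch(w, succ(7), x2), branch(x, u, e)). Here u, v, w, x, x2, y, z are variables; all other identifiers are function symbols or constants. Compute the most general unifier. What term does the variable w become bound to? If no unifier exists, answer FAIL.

Decompose branch/3: succ(branch(succ(x2), 7, y)) ≐ succ(branch(v, 7, succ(u))),  branch(branch(e, 7, 5), z, branch(7, e, x2)) ≐ branch(w, succ(7), x2),  branch(succ(5), x, e) ≐ branch(x, u, e).
Decompose succ/1: branch(succ(x2), 7, y) ≐ branch(v, 7, succ(u)).
Decompose branch/3: succ(x2) ≐ v,  7 ≐ 7,  y ≐ succ(u).
Bind v := succ(x2); no other remaining equation mentions v.
Delete trivial equation 7 ≐ 7.
Bind y := succ(u); no other remaining equation mentions y.
Decompose branch/3: branch(e, 7, 5) ≐ w,  z ≐ succ(7),  branch(7, e, x2) ≐ x2.
Bind w := branch(e, 7, 5); no other remaining equation mentions w.
Bind z := succ(7); no other remaining equation mentions z.
Occurs check fails: x2 occurs in branch(7, e, x2); the equation x2 ≐ branch(7, e, x2) has no finite solution.

FAIL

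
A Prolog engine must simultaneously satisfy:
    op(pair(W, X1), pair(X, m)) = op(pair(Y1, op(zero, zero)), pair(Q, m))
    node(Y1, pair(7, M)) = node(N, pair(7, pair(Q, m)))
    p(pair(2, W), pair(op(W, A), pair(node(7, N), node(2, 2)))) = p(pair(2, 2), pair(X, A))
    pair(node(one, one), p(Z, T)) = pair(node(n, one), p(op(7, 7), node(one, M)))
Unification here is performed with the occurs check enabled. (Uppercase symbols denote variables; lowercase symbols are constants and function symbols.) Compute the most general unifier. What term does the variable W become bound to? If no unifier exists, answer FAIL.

Decompose op/2: pair(W, X1) = pair(Y1, op(zero, zero)),  pair(X, m) = pair(Q, m).
Decompose pair/2: W = Y1,  X1 = op(zero, zero).
Bind W := Y1; substituting into the one remaining equation that mentions W gives: p(pair(2, Y1), pair(op(Y1, A), pair(node(7, N), node(2, 2)))) = p(pair(2, 2), pair(X, A)).
Bind X1 := op(zero, zero); no other remaining equation mentions X1.
Decompose pair/2: X = Q,  m = m.
Bind X := Q; substituting into the one remaining equation that mentions X gives: p(pair(2, Y1), pair(op(Y1, A), pair(node(7, N), node(2, 2)))) = p(pair(2, 2), pair(Q, A)).
Delete trivial equation m = m.
Decompose node/2: Y1 = N,  pair(7, M) = pair(7, pair(Q, m)).
Bind Y1 := N; substituting into the one remaining equation that mentions Y1 gives: p(pair(2, N), pair(op(N, A), pair(node(7, N), node(2, 2)))) = p(pair(2, 2), pair(Q, A)). Substituting into the earlier binding gives W := N.
Decompose pair/2: 7 = 7,  M = pair(Q, m).
Delete trivial equation 7 = 7.
Bind M := pair(Q, m); substituting into the one remaining equation that mentions M gives: pair(node(one, one), p(Z, T)) = pair(node(n, one), p(op(7, 7), node(one, pair(Q, m)))).
Decompose p/2: pair(2, N) = pair(2, 2),  pair(op(N, A), pair(node(7, N), node(2, 2))) = pair(Q, A).
Decompose pair/2: 2 = 2,  N = 2.
Delete trivial equation 2 = 2.
Bind N := 2; substituting into the one remaining equation that mentions N gives: pair(op(2, A), pair(node(7, 2), node(2, 2))) = pair(Q, A). Substituting into the earlier bindings gives W := 2, Y1 := 2.
Decompose pair/2: op(2, A) = Q,  pair(node(7, 2), node(2, 2)) = A.
Bind Q := op(2, A); substituting into the one remaining equation that mentions Q gives: pair(node(one, one), p(Z, T)) = pair(node(n, one), p(op(7, 7), node(one, pair(op(2, A), m)))). Substituting into the earlier bindings gives X := op(2, A), M := pair(op(2, A), m).
Bind A := pair(node(7, 2), node(2, 2)); substituting into the remaining equation gives: pair(node(one, one), p(Z, T)) = pair(node(n, one), p(op(7, 7), node(one, pair(op(2, pair(node(7, 2), node(2, 2))), m)))). Substituting into the earlier bindings gives X := op(2, pair(node(7, 2), node(2, 2))), M := pair(op(2, pair(node(7, 2), node(2, 2))), m), Q := op(2, pair(node(7, 2), node(2, 2))).
Decompose pair/2: node(one, one) = node(n, one),  p(Z, T) = p(op(7, 7), node(one, pair(op(2, pair(node(7, 2), node(2, 2))), m))).
Decompose node/2: one = n,  one = one.
Clash: constants one and n differ; no unifier exists.

FAIL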